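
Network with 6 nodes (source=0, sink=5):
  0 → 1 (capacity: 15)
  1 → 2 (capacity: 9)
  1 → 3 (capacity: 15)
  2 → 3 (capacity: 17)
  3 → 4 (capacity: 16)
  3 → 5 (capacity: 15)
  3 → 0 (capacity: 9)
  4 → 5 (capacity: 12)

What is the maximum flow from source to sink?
Maximum flow = 15

Max flow: 15

Flow assignment:
  0 → 1: 15/15
  1 → 3: 15/15
  3 → 5: 15/15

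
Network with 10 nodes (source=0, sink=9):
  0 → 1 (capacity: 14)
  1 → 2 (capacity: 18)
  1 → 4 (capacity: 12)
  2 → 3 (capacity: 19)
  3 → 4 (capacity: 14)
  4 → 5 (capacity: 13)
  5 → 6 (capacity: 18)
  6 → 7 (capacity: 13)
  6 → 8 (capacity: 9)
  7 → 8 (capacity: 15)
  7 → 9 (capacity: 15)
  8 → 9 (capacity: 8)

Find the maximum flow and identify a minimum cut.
Max flow = 13, Min cut edges: (4,5)

Maximum flow: 13
Minimum cut: (4,5)
Partition: S = [0, 1, 2, 3, 4], T = [5, 6, 7, 8, 9]

Max-flow min-cut theorem verified: both equal 13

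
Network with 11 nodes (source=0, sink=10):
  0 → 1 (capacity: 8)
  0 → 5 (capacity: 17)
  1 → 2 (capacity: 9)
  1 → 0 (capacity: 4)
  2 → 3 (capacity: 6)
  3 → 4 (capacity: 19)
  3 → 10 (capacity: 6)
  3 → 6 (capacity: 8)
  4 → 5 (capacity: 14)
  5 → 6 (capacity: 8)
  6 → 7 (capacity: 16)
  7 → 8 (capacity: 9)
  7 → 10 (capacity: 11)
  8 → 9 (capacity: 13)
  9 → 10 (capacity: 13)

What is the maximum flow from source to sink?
Maximum flow = 14

Max flow: 14

Flow assignment:
  0 → 1: 6/8
  0 → 5: 8/17
  1 → 2: 6/9
  2 → 3: 6/6
  3 → 10: 6/6
  5 → 6: 8/8
  6 → 7: 8/16
  7 → 10: 8/11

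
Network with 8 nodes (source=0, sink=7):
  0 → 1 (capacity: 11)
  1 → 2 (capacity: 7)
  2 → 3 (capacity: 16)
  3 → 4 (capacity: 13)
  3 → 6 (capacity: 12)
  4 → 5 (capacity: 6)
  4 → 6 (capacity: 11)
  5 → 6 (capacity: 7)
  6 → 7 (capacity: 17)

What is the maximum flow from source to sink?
Maximum flow = 7

Max flow: 7

Flow assignment:
  0 → 1: 7/11
  1 → 2: 7/7
  2 → 3: 7/16
  3 → 6: 7/12
  6 → 7: 7/17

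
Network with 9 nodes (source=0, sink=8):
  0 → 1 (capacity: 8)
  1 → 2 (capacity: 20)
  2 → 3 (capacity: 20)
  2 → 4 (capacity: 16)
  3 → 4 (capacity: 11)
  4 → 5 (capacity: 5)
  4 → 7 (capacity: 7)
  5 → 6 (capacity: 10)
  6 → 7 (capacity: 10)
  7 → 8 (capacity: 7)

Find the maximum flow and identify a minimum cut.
Max flow = 7, Min cut edges: (7,8)

Maximum flow: 7
Minimum cut: (7,8)
Partition: S = [0, 1, 2, 3, 4, 5, 6, 7], T = [8]

Max-flow min-cut theorem verified: both equal 7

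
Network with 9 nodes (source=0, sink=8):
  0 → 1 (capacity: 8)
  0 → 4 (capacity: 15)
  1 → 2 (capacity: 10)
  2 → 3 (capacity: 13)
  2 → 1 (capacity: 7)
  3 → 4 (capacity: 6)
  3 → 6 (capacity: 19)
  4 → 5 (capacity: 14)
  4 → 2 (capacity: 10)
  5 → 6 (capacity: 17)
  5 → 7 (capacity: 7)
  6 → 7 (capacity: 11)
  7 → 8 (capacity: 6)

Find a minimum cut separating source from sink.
Min cut value = 6, edges: (7,8)

Min cut value: 6
Partition: S = [0, 1, 2, 3, 4, 5, 6, 7], T = [8]
Cut edges: (7,8)

By max-flow min-cut theorem, max flow = min cut = 6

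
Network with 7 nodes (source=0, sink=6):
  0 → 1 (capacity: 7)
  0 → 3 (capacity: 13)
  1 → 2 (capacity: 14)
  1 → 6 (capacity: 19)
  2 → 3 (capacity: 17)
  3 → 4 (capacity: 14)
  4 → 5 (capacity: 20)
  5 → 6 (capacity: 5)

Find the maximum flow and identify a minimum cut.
Max flow = 12, Min cut edges: (0,1), (5,6)

Maximum flow: 12
Minimum cut: (0,1), (5,6)
Partition: S = [0, 2, 3, 4, 5], T = [1, 6]

Max-flow min-cut theorem verified: both equal 12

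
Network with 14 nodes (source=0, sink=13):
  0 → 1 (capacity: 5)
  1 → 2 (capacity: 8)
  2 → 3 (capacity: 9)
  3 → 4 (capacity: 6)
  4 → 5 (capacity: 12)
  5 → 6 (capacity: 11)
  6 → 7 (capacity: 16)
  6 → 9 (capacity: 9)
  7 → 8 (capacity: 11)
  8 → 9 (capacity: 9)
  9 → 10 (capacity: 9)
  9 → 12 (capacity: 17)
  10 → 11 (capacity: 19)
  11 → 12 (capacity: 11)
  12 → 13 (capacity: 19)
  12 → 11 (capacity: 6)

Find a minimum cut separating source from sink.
Min cut value = 5, edges: (0,1)

Min cut value: 5
Partition: S = [0], T = [1, 2, 3, 4, 5, 6, 7, 8, 9, 10, 11, 12, 13]
Cut edges: (0,1)

By max-flow min-cut theorem, max flow = min cut = 5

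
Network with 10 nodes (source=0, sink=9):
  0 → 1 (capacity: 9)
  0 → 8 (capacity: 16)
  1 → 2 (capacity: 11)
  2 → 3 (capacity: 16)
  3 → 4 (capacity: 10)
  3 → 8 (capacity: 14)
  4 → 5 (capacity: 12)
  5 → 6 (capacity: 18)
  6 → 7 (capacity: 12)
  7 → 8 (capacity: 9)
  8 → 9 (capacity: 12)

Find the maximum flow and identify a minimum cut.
Max flow = 12, Min cut edges: (8,9)

Maximum flow: 12
Minimum cut: (8,9)
Partition: S = [0, 1, 2, 3, 4, 5, 6, 7, 8], T = [9]

Max-flow min-cut theorem verified: both equal 12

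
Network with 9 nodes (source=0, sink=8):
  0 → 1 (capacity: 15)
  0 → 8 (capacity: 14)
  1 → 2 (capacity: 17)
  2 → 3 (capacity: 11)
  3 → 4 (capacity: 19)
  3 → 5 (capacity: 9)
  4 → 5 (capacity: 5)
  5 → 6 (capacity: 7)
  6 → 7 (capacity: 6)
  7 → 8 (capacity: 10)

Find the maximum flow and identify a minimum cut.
Max flow = 20, Min cut edges: (0,8), (6,7)

Maximum flow: 20
Minimum cut: (0,8), (6,7)
Partition: S = [0, 1, 2, 3, 4, 5, 6], T = [7, 8]

Max-flow min-cut theorem verified: both equal 20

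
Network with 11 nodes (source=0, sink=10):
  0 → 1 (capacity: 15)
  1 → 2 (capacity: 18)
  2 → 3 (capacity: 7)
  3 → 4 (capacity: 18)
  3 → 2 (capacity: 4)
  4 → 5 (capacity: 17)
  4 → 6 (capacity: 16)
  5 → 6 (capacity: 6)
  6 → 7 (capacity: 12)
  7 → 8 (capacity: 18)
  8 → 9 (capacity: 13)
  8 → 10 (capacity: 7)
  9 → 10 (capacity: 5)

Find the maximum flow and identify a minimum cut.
Max flow = 7, Min cut edges: (2,3)

Maximum flow: 7
Minimum cut: (2,3)
Partition: S = [0, 1, 2], T = [3, 4, 5, 6, 7, 8, 9, 10]

Max-flow min-cut theorem verified: both equal 7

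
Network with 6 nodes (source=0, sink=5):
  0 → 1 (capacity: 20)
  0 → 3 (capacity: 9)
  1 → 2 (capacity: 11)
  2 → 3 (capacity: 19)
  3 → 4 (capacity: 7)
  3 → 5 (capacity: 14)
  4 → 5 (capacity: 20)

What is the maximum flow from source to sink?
Maximum flow = 20

Max flow: 20

Flow assignment:
  0 → 1: 11/20
  0 → 3: 9/9
  1 → 2: 11/11
  2 → 3: 11/19
  3 → 4: 6/7
  3 → 5: 14/14
  4 → 5: 6/20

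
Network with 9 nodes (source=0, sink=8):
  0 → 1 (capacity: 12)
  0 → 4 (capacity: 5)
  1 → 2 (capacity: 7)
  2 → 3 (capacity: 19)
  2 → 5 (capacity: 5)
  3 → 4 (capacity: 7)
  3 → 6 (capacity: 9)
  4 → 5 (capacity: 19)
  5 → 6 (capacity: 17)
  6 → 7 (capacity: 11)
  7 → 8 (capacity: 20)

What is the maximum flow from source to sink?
Maximum flow = 11

Max flow: 11

Flow assignment:
  0 → 1: 7/12
  0 → 4: 4/5
  1 → 2: 7/7
  2 → 3: 7/19
  3 → 4: 1/7
  3 → 6: 6/9
  4 → 5: 5/19
  5 → 6: 5/17
  6 → 7: 11/11
  7 → 8: 11/20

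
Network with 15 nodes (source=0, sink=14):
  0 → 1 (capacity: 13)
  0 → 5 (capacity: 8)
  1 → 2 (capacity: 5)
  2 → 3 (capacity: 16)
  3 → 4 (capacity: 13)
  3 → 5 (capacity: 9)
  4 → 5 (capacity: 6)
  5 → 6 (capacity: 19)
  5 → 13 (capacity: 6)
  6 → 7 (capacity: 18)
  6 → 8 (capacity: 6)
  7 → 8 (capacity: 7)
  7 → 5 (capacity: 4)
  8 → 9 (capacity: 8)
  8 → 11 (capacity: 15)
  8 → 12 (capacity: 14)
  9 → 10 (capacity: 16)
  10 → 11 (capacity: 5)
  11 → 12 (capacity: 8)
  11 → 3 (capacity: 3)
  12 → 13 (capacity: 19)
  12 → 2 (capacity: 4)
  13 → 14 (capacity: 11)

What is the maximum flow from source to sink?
Maximum flow = 11

Max flow: 11

Flow assignment:
  0 → 1: 5/13
  0 → 5: 6/8
  1 → 2: 5/5
  2 → 3: 5/16
  3 → 4: 5/13
  4 → 5: 5/6
  5 → 6: 7/19
  5 → 13: 4/6
  6 → 7: 7/18
  7 → 8: 7/7
  8 → 12: 7/14
  12 → 13: 7/19
  13 → 14: 11/11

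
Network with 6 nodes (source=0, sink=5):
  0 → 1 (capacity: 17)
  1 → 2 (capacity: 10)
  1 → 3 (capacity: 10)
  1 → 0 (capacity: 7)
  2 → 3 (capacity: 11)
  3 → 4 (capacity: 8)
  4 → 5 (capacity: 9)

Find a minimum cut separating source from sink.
Min cut value = 8, edges: (3,4)

Min cut value: 8
Partition: S = [0, 1, 2, 3], T = [4, 5]
Cut edges: (3,4)

By max-flow min-cut theorem, max flow = min cut = 8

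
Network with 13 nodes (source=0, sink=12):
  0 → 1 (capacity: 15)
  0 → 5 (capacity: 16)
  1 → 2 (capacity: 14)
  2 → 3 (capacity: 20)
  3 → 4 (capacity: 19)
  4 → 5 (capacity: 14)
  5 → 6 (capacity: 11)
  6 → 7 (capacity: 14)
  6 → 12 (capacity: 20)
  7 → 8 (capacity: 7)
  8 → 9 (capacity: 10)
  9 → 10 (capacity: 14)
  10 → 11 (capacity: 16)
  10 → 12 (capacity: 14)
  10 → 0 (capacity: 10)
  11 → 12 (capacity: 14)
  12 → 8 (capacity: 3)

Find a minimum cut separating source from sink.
Min cut value = 11, edges: (5,6)

Min cut value: 11
Partition: S = [0, 1, 2, 3, 4, 5], T = [6, 7, 8, 9, 10, 11, 12]
Cut edges: (5,6)

By max-flow min-cut theorem, max flow = min cut = 11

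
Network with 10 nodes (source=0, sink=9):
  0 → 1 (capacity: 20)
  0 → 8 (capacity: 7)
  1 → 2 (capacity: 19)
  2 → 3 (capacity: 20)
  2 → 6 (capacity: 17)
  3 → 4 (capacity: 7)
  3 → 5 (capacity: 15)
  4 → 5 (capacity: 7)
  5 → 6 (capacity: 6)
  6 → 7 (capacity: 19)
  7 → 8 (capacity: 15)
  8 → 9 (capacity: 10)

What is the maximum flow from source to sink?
Maximum flow = 10

Max flow: 10

Flow assignment:
  0 → 1: 10/20
  1 → 2: 10/19
  2 → 3: 2/20
  2 → 6: 8/17
  3 → 5: 2/15
  5 → 6: 2/6
  6 → 7: 10/19
  7 → 8: 10/15
  8 → 9: 10/10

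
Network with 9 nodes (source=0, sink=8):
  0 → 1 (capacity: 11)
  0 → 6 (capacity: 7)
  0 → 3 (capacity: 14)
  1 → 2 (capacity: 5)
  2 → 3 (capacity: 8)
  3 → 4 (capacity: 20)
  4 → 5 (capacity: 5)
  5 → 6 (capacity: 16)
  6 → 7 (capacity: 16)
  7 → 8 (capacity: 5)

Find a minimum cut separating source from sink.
Min cut value = 5, edges: (7,8)

Min cut value: 5
Partition: S = [0, 1, 2, 3, 4, 5, 6, 7], T = [8]
Cut edges: (7,8)

By max-flow min-cut theorem, max flow = min cut = 5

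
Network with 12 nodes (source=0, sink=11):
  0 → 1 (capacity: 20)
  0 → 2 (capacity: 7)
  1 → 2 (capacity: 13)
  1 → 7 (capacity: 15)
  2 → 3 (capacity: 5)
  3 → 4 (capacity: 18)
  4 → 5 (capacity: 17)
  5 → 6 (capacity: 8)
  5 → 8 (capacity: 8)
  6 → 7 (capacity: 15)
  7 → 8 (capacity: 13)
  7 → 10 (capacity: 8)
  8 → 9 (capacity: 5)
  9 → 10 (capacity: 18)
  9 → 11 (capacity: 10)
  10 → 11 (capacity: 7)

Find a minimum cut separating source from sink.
Min cut value = 12, edges: (8,9), (10,11)

Min cut value: 12
Partition: S = [0, 1, 2, 3, 4, 5, 6, 7, 8, 10], T = [9, 11]
Cut edges: (8,9), (10,11)

By max-flow min-cut theorem, max flow = min cut = 12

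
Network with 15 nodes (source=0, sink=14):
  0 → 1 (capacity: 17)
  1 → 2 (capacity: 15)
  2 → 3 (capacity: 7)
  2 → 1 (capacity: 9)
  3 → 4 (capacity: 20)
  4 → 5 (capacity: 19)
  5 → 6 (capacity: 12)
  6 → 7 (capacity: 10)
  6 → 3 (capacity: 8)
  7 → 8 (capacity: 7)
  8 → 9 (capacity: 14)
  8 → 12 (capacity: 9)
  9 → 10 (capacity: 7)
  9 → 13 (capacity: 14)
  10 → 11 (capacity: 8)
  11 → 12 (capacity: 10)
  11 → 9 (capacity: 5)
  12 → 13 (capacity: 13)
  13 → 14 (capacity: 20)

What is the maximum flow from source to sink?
Maximum flow = 7

Max flow: 7

Flow assignment:
  0 → 1: 7/17
  1 → 2: 7/15
  2 → 3: 7/7
  3 → 4: 7/20
  4 → 5: 7/19
  5 → 6: 7/12
  6 → 7: 7/10
  7 → 8: 7/7
  8 → 9: 7/14
  9 → 13: 7/14
  13 → 14: 7/20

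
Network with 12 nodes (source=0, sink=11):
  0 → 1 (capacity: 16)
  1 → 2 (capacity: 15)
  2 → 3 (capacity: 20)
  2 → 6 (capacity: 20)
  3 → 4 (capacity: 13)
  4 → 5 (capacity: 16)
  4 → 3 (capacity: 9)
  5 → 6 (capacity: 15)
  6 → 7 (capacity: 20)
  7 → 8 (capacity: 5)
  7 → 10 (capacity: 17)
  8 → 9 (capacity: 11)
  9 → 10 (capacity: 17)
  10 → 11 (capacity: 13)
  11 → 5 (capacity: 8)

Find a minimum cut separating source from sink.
Min cut value = 13, edges: (10,11)

Min cut value: 13
Partition: S = [0, 1, 2, 3, 4, 5, 6, 7, 8, 9, 10], T = [11]
Cut edges: (10,11)

By max-flow min-cut theorem, max flow = min cut = 13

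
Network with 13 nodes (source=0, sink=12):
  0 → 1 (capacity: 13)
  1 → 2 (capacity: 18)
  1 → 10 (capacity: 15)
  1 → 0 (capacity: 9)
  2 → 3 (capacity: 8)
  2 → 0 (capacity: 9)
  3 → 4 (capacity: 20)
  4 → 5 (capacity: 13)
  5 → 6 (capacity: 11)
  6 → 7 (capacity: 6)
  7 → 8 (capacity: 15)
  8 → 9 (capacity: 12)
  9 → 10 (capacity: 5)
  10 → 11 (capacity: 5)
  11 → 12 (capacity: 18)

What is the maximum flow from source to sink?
Maximum flow = 5

Max flow: 5

Flow assignment:
  0 → 1: 5/13
  1 → 10: 5/15
  10 → 11: 5/5
  11 → 12: 5/18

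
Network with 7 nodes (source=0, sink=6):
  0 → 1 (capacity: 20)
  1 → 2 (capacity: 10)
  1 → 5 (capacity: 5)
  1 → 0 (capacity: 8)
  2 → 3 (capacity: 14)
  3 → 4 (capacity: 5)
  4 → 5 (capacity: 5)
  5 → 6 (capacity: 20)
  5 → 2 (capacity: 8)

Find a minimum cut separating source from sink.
Min cut value = 10, edges: (1,5), (4,5)

Min cut value: 10
Partition: S = [0, 1, 2, 3, 4], T = [5, 6]
Cut edges: (1,5), (4,5)

By max-flow min-cut theorem, max flow = min cut = 10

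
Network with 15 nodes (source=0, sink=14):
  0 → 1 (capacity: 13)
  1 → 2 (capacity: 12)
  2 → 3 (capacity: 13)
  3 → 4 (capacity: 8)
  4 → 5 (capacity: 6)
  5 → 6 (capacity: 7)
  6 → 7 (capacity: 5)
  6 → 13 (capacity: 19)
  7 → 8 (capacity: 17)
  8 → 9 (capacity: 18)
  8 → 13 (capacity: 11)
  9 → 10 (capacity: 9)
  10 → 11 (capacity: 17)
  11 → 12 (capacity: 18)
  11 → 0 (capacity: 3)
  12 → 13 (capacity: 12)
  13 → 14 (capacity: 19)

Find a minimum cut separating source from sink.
Min cut value = 6, edges: (4,5)

Min cut value: 6
Partition: S = [0, 1, 2, 3, 4], T = [5, 6, 7, 8, 9, 10, 11, 12, 13, 14]
Cut edges: (4,5)

By max-flow min-cut theorem, max flow = min cut = 6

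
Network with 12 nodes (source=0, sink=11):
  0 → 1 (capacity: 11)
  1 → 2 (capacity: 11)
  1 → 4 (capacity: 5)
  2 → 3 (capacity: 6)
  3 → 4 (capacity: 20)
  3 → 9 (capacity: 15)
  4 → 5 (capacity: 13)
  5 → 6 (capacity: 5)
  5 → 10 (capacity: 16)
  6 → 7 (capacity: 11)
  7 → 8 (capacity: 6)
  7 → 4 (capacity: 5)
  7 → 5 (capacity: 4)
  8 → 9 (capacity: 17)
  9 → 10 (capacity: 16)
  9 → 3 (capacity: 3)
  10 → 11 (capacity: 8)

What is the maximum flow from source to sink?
Maximum flow = 8

Max flow: 8

Flow assignment:
  0 → 1: 8/11
  1 → 2: 6/11
  1 → 4: 2/5
  2 → 3: 6/6
  3 → 9: 6/15
  4 → 5: 2/13
  5 → 10: 2/16
  9 → 10: 6/16
  10 → 11: 8/8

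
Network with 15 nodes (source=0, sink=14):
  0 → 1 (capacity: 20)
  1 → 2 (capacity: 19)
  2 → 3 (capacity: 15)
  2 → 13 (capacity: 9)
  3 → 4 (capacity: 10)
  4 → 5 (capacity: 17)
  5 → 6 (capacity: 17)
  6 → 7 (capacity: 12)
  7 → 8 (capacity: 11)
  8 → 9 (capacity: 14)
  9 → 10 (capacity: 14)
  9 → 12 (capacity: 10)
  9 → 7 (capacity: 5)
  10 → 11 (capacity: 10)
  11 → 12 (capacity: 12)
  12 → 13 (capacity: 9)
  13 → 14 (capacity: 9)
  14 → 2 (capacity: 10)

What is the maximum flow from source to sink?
Maximum flow = 9

Max flow: 9

Flow assignment:
  0 → 1: 9/20
  1 → 2: 9/19
  2 → 3: 9/15
  3 → 4: 9/10
  4 → 5: 9/17
  5 → 6: 9/17
  6 → 7: 9/12
  7 → 8: 10/11
  8 → 9: 10/14
  9 → 12: 9/10
  9 → 7: 1/5
  12 → 13: 9/9
  13 → 14: 9/9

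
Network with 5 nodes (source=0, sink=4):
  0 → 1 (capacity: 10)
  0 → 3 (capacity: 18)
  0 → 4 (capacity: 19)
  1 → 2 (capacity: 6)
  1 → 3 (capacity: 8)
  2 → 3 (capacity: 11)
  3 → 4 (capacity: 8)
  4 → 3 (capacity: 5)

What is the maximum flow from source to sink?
Maximum flow = 27

Max flow: 27

Flow assignment:
  0 → 1: 8/10
  0 → 4: 19/19
  1 → 2: 2/6
  1 → 3: 6/8
  2 → 3: 2/11
  3 → 4: 8/8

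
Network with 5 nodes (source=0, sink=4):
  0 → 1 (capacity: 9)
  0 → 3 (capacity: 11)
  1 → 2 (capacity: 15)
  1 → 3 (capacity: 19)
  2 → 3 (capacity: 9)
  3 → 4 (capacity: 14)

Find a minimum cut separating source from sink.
Min cut value = 14, edges: (3,4)

Min cut value: 14
Partition: S = [0, 1, 2, 3], T = [4]
Cut edges: (3,4)

By max-flow min-cut theorem, max flow = min cut = 14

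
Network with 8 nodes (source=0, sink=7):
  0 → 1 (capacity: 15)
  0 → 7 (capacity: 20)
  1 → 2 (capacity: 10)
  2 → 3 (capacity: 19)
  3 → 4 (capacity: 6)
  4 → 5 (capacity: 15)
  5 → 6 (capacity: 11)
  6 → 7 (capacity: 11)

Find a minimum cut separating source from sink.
Min cut value = 26, edges: (0,7), (3,4)

Min cut value: 26
Partition: S = [0, 1, 2, 3], T = [4, 5, 6, 7]
Cut edges: (0,7), (3,4)

By max-flow min-cut theorem, max flow = min cut = 26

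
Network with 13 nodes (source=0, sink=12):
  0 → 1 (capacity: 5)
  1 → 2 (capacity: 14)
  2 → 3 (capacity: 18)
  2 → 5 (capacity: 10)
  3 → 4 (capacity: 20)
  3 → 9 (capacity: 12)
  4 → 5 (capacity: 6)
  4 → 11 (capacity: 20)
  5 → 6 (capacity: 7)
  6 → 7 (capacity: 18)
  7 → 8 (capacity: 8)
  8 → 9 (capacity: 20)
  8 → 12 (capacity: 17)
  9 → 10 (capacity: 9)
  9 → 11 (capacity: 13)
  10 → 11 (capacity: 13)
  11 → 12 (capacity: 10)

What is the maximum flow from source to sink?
Maximum flow = 5

Max flow: 5

Flow assignment:
  0 → 1: 5/5
  1 → 2: 5/14
  2 → 3: 5/18
  3 → 4: 5/20
  4 → 11: 5/20
  11 → 12: 5/10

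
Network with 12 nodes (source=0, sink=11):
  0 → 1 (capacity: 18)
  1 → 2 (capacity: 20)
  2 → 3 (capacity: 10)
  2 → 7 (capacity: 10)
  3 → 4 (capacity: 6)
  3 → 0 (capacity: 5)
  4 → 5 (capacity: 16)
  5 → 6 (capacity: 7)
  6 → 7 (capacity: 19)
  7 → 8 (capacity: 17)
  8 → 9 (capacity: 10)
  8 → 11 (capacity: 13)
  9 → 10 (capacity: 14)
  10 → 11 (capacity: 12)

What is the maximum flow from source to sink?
Maximum flow = 16

Max flow: 16

Flow assignment:
  0 → 1: 18/18
  1 → 2: 18/20
  2 → 3: 8/10
  2 → 7: 10/10
  3 → 4: 6/6
  3 → 0: 2/5
  4 → 5: 6/16
  5 → 6: 6/7
  6 → 7: 6/19
  7 → 8: 16/17
  8 → 9: 3/10
  8 → 11: 13/13
  9 → 10: 3/14
  10 → 11: 3/12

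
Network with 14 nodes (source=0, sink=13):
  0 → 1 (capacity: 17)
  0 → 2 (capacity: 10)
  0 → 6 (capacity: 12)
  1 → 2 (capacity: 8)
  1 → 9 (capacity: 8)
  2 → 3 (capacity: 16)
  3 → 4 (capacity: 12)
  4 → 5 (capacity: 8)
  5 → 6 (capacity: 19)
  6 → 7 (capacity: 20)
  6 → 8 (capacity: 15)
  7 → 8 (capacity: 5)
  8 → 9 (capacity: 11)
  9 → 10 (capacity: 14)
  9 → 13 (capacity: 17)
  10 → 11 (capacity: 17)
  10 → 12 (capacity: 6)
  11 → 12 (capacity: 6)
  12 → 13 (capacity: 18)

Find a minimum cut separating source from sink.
Min cut value = 19, edges: (1,9), (8,9)

Min cut value: 19
Partition: S = [0, 1, 2, 3, 4, 5, 6, 7, 8], T = [9, 10, 11, 12, 13]
Cut edges: (1,9), (8,9)

By max-flow min-cut theorem, max flow = min cut = 19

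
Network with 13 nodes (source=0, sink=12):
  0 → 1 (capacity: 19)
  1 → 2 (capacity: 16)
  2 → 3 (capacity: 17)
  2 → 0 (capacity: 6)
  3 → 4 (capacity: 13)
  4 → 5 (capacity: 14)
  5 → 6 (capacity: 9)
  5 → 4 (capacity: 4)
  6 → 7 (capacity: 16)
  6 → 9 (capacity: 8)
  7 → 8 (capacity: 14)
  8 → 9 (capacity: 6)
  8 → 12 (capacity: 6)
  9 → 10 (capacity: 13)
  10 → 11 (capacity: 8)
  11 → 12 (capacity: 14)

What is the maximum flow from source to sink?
Maximum flow = 9

Max flow: 9

Flow assignment:
  0 → 1: 15/19
  1 → 2: 15/16
  2 → 3: 9/17
  2 → 0: 6/6
  3 → 4: 9/13
  4 → 5: 9/14
  5 → 6: 9/9
  6 → 7: 6/16
  6 → 9: 3/8
  7 → 8: 6/14
  8 → 12: 6/6
  9 → 10: 3/13
  10 → 11: 3/8
  11 → 12: 3/14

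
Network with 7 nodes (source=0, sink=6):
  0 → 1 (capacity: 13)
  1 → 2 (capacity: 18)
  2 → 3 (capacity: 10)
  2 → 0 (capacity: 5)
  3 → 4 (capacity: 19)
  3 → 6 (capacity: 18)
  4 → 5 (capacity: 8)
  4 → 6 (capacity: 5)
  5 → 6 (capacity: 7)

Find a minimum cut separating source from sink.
Min cut value = 10, edges: (2,3)

Min cut value: 10
Partition: S = [0, 1, 2], T = [3, 4, 5, 6]
Cut edges: (2,3)

By max-flow min-cut theorem, max flow = min cut = 10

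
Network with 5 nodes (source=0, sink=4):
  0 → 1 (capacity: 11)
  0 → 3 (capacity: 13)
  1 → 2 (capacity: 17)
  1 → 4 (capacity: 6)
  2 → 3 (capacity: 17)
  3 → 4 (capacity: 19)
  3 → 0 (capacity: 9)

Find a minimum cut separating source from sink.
Min cut value = 24, edges: (0,1), (0,3)

Min cut value: 24
Partition: S = [0], T = [1, 2, 3, 4]
Cut edges: (0,1), (0,3)

By max-flow min-cut theorem, max flow = min cut = 24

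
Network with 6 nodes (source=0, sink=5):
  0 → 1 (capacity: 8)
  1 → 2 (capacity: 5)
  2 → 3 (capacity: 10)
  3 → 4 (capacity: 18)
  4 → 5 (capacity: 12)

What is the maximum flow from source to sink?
Maximum flow = 5

Max flow: 5

Flow assignment:
  0 → 1: 5/8
  1 → 2: 5/5
  2 → 3: 5/10
  3 → 4: 5/18
  4 → 5: 5/12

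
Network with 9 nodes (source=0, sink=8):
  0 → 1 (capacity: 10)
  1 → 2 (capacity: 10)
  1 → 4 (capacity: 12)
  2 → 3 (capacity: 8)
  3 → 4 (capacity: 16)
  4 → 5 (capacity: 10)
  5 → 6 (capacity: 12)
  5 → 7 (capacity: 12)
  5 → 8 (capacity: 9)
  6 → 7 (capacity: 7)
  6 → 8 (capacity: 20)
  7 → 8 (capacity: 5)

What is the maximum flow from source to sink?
Maximum flow = 10

Max flow: 10

Flow assignment:
  0 → 1: 10/10
  1 → 4: 10/12
  4 → 5: 10/10
  5 → 6: 1/12
  5 → 8: 9/9
  6 → 8: 1/20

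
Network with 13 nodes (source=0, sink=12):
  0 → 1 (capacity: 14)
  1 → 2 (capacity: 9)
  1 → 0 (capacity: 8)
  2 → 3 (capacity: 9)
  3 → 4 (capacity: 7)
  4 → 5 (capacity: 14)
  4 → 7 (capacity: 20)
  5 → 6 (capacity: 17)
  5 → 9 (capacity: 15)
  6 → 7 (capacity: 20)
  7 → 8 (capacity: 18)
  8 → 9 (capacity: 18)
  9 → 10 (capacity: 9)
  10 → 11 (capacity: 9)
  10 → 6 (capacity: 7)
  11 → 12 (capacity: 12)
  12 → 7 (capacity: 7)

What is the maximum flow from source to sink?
Maximum flow = 7

Max flow: 7

Flow assignment:
  0 → 1: 7/14
  1 → 2: 7/9
  2 → 3: 7/9
  3 → 4: 7/7
  4 → 5: 7/14
  5 → 9: 7/15
  9 → 10: 7/9
  10 → 11: 7/9
  11 → 12: 7/12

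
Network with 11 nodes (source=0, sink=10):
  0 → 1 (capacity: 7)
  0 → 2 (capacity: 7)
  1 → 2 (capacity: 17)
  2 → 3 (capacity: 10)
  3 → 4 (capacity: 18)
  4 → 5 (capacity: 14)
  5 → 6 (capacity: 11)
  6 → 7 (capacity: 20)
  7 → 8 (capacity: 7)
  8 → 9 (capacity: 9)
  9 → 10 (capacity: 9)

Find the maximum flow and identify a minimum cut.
Max flow = 7, Min cut edges: (7,8)

Maximum flow: 7
Minimum cut: (7,8)
Partition: S = [0, 1, 2, 3, 4, 5, 6, 7], T = [8, 9, 10]

Max-flow min-cut theorem verified: both equal 7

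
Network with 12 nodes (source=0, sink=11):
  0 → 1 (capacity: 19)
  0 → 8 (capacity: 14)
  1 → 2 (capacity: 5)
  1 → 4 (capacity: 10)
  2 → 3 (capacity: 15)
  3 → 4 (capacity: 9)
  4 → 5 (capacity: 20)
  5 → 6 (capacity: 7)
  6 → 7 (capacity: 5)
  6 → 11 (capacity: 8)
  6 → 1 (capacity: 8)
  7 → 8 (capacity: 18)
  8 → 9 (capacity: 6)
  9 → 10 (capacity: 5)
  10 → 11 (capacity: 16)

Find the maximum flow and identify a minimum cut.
Max flow = 12, Min cut edges: (5,6), (9,10)

Maximum flow: 12
Minimum cut: (5,6), (9,10)
Partition: S = [0, 1, 2, 3, 4, 5, 7, 8, 9], T = [6, 10, 11]

Max-flow min-cut theorem verified: both equal 12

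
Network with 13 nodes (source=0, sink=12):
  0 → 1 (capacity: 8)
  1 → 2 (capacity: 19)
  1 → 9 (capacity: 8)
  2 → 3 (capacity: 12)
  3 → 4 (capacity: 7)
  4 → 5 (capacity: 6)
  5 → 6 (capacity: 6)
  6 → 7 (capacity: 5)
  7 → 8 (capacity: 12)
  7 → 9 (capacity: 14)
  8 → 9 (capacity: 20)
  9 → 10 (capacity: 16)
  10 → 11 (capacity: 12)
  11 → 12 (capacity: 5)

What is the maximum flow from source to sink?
Maximum flow = 5

Max flow: 5

Flow assignment:
  0 → 1: 5/8
  1 → 9: 5/8
  9 → 10: 5/16
  10 → 11: 5/12
  11 → 12: 5/5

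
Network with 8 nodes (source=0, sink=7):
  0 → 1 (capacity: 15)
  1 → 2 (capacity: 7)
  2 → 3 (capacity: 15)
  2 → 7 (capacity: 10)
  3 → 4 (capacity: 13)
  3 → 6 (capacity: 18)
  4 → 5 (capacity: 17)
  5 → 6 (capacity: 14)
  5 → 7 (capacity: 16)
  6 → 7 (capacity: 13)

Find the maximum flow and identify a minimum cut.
Max flow = 7, Min cut edges: (1,2)

Maximum flow: 7
Minimum cut: (1,2)
Partition: S = [0, 1], T = [2, 3, 4, 5, 6, 7]

Max-flow min-cut theorem verified: both equal 7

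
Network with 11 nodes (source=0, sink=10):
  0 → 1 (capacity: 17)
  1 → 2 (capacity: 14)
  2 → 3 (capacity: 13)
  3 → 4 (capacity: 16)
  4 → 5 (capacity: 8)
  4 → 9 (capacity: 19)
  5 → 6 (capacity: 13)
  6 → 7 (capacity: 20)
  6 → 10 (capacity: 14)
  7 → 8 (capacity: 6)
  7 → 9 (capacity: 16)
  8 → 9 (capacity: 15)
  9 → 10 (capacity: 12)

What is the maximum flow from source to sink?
Maximum flow = 13

Max flow: 13

Flow assignment:
  0 → 1: 13/17
  1 → 2: 13/14
  2 → 3: 13/13
  3 → 4: 13/16
  4 → 5: 1/8
  4 → 9: 12/19
  5 → 6: 1/13
  6 → 10: 1/14
  9 → 10: 12/12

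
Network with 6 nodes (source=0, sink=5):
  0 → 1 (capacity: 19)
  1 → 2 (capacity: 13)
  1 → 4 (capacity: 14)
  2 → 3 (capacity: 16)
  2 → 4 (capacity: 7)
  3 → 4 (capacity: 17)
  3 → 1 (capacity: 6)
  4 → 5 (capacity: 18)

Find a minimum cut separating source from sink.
Min cut value = 18, edges: (4,5)

Min cut value: 18
Partition: S = [0, 1, 2, 3, 4], T = [5]
Cut edges: (4,5)

By max-flow min-cut theorem, max flow = min cut = 18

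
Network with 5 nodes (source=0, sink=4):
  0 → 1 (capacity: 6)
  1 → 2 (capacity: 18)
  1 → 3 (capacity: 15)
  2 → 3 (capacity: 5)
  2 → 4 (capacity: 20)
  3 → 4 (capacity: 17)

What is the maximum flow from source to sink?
Maximum flow = 6

Max flow: 6

Flow assignment:
  0 → 1: 6/6
  1 → 2: 6/18
  2 → 4: 6/20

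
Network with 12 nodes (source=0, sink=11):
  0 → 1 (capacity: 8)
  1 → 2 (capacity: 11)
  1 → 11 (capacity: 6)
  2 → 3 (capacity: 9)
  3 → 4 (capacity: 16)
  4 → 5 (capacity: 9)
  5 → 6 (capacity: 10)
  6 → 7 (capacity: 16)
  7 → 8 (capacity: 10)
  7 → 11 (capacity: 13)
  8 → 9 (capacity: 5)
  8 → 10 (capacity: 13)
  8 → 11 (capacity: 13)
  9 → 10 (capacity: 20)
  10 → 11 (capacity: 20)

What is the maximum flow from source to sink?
Maximum flow = 8

Max flow: 8

Flow assignment:
  0 → 1: 8/8
  1 → 2: 2/11
  1 → 11: 6/6
  2 → 3: 2/9
  3 → 4: 2/16
  4 → 5: 2/9
  5 → 6: 2/10
  6 → 7: 2/16
  7 → 11: 2/13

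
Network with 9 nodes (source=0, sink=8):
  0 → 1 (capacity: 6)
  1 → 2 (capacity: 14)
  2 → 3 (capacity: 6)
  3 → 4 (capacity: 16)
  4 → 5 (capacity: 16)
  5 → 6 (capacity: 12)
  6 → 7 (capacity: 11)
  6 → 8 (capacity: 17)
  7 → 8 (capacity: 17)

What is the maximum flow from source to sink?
Maximum flow = 6

Max flow: 6

Flow assignment:
  0 → 1: 6/6
  1 → 2: 6/14
  2 → 3: 6/6
  3 → 4: 6/16
  4 → 5: 6/16
  5 → 6: 6/12
  6 → 8: 6/17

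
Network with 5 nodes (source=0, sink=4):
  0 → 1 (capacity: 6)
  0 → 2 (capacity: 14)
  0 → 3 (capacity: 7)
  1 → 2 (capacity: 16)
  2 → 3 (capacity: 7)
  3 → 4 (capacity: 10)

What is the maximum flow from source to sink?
Maximum flow = 10

Max flow: 10

Flow assignment:
  0 → 1: 6/6
  0 → 2: 1/14
  0 → 3: 3/7
  1 → 2: 6/16
  2 → 3: 7/7
  3 → 4: 10/10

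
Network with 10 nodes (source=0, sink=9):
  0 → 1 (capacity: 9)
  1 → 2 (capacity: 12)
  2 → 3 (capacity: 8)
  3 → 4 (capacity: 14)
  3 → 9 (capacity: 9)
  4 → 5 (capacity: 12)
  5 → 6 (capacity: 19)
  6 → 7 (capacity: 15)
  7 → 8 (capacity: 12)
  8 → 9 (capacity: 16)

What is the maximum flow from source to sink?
Maximum flow = 8

Max flow: 8

Flow assignment:
  0 → 1: 8/9
  1 → 2: 8/12
  2 → 3: 8/8
  3 → 9: 8/9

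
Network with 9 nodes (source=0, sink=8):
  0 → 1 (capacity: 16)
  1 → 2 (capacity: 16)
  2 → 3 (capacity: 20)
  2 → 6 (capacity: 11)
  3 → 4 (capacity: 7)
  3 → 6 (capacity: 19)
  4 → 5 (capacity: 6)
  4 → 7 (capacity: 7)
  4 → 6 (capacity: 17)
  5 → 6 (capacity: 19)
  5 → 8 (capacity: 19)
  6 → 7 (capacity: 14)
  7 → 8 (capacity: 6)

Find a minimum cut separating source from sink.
Min cut value = 12, edges: (4,5), (7,8)

Min cut value: 12
Partition: S = [0, 1, 2, 3, 4, 6, 7], T = [5, 8]
Cut edges: (4,5), (7,8)

By max-flow min-cut theorem, max flow = min cut = 12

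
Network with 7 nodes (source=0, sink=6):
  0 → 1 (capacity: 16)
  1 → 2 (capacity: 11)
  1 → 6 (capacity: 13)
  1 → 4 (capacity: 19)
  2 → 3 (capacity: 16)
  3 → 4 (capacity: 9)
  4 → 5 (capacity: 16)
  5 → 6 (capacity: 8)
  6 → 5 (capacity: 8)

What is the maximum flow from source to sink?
Maximum flow = 16

Max flow: 16

Flow assignment:
  0 → 1: 16/16
  1 → 6: 13/13
  1 → 4: 3/19
  4 → 5: 3/16
  5 → 6: 3/8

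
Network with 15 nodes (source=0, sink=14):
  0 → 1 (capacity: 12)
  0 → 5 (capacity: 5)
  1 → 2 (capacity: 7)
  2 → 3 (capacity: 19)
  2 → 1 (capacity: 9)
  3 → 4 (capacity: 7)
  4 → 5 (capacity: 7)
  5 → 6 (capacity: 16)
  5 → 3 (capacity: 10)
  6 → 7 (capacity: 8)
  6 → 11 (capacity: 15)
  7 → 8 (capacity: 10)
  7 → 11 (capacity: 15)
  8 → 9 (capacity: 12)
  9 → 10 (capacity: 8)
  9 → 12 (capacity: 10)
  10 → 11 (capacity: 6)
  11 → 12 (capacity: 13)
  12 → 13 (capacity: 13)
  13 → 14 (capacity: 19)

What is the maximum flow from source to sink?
Maximum flow = 12

Max flow: 12

Flow assignment:
  0 → 1: 7/12
  0 → 5: 5/5
  1 → 2: 7/7
  2 → 3: 7/19
  3 → 4: 7/7
  4 → 5: 7/7
  5 → 6: 12/16
  6 → 11: 12/15
  11 → 12: 12/13
  12 → 13: 12/13
  13 → 14: 12/19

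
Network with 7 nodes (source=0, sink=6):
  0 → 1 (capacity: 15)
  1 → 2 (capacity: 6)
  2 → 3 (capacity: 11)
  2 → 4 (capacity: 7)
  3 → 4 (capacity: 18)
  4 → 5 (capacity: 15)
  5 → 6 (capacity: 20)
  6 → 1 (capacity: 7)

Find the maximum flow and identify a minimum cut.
Max flow = 6, Min cut edges: (1,2)

Maximum flow: 6
Minimum cut: (1,2)
Partition: S = [0, 1], T = [2, 3, 4, 5, 6]

Max-flow min-cut theorem verified: both equal 6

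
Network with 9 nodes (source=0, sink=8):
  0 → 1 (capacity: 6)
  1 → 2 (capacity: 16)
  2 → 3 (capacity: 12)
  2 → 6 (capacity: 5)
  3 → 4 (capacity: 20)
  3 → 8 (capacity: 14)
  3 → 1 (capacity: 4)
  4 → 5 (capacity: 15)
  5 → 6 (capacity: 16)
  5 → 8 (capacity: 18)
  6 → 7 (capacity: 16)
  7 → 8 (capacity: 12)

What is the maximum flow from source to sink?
Maximum flow = 6

Max flow: 6

Flow assignment:
  0 → 1: 6/6
  1 → 2: 6/16
  2 → 3: 6/12
  3 → 8: 6/14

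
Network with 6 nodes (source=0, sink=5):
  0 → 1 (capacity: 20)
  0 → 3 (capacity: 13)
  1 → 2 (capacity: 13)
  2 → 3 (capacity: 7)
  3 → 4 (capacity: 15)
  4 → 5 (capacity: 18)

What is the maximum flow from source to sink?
Maximum flow = 15

Max flow: 15

Flow assignment:
  0 → 1: 7/20
  0 → 3: 8/13
  1 → 2: 7/13
  2 → 3: 7/7
  3 → 4: 15/15
  4 → 5: 15/18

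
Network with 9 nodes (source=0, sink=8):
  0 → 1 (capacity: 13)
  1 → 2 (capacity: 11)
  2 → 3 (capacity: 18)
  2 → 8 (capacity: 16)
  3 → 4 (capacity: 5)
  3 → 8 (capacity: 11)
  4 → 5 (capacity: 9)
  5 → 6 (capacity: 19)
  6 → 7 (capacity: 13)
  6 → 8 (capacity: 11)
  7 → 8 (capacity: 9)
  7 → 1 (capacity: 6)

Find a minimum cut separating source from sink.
Min cut value = 11, edges: (1,2)

Min cut value: 11
Partition: S = [0, 1], T = [2, 3, 4, 5, 6, 7, 8]
Cut edges: (1,2)

By max-flow min-cut theorem, max flow = min cut = 11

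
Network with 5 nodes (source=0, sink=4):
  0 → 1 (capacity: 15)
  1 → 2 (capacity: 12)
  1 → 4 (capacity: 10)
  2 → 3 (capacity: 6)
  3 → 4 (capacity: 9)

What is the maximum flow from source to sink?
Maximum flow = 15

Max flow: 15

Flow assignment:
  0 → 1: 15/15
  1 → 2: 5/12
  1 → 4: 10/10
  2 → 3: 5/6
  3 → 4: 5/9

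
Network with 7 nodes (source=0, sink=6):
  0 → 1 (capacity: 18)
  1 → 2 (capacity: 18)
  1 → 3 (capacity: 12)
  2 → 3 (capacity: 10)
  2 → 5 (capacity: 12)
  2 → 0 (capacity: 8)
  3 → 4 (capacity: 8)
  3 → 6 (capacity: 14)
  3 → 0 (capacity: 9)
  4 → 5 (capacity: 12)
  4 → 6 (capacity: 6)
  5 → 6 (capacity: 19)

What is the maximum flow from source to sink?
Maximum flow = 18

Max flow: 18

Flow assignment:
  0 → 1: 18/18
  1 → 2: 6/18
  1 → 3: 12/12
  2 → 3: 6/10
  3 → 4: 4/8
  3 → 6: 14/14
  4 → 6: 4/6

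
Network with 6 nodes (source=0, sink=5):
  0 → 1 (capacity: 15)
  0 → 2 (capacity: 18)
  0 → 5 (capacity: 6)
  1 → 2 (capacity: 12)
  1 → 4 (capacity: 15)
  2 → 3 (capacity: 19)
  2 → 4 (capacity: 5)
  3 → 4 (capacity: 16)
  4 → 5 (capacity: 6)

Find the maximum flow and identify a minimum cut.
Max flow = 12, Min cut edges: (0,5), (4,5)

Maximum flow: 12
Minimum cut: (0,5), (4,5)
Partition: S = [0, 1, 2, 3, 4], T = [5]

Max-flow min-cut theorem verified: both equal 12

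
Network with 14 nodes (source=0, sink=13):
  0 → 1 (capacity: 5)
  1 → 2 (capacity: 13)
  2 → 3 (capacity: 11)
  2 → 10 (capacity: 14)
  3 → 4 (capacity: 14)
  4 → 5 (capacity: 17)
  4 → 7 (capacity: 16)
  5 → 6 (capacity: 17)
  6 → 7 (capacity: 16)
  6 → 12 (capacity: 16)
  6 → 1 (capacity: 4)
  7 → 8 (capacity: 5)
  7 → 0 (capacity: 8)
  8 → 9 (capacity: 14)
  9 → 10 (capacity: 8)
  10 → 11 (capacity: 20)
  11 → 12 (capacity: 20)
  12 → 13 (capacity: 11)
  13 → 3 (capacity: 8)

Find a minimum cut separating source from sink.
Min cut value = 5, edges: (0,1)

Min cut value: 5
Partition: S = [0], T = [1, 2, 3, 4, 5, 6, 7, 8, 9, 10, 11, 12, 13]
Cut edges: (0,1)

By max-flow min-cut theorem, max flow = min cut = 5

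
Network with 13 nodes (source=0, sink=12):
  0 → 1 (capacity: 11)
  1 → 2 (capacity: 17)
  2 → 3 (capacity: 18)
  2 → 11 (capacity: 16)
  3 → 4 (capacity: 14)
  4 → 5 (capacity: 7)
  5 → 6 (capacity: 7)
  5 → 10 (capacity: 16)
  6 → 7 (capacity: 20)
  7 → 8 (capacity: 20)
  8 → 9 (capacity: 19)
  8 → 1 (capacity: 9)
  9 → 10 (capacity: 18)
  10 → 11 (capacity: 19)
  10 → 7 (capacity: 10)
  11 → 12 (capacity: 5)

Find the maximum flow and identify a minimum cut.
Max flow = 5, Min cut edges: (11,12)

Maximum flow: 5
Minimum cut: (11,12)
Partition: S = [0, 1, 2, 3, 4, 5, 6, 7, 8, 9, 10, 11], T = [12]

Max-flow min-cut theorem verified: both equal 5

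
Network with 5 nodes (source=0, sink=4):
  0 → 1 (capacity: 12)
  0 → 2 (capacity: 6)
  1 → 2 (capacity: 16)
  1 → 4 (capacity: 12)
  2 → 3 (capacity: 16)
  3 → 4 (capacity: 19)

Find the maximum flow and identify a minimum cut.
Max flow = 18, Min cut edges: (0,1), (0,2)

Maximum flow: 18
Minimum cut: (0,1), (0,2)
Partition: S = [0], T = [1, 2, 3, 4]

Max-flow min-cut theorem verified: both equal 18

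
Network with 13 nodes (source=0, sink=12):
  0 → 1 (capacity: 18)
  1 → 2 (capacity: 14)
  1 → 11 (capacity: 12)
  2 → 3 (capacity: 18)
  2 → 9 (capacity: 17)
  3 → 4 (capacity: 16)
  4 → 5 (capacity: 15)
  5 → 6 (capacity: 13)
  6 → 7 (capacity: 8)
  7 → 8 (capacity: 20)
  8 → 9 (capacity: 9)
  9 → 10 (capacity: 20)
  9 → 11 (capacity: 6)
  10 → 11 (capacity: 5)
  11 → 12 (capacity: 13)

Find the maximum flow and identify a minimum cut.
Max flow = 13, Min cut edges: (11,12)

Maximum flow: 13
Minimum cut: (11,12)
Partition: S = [0, 1, 2, 3, 4, 5, 6, 7, 8, 9, 10, 11], T = [12]

Max-flow min-cut theorem verified: both equal 13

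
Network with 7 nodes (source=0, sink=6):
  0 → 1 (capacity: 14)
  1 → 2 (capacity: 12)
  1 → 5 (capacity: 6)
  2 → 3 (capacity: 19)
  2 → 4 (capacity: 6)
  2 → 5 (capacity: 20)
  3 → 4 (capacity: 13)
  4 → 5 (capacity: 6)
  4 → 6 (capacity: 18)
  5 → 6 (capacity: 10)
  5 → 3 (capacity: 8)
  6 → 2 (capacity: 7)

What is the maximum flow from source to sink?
Maximum flow = 14

Max flow: 14

Flow assignment:
  0 → 1: 14/14
  1 → 2: 8/12
  1 → 5: 6/6
  2 → 4: 6/6
  2 → 5: 2/20
  4 → 6: 6/18
  5 → 6: 8/10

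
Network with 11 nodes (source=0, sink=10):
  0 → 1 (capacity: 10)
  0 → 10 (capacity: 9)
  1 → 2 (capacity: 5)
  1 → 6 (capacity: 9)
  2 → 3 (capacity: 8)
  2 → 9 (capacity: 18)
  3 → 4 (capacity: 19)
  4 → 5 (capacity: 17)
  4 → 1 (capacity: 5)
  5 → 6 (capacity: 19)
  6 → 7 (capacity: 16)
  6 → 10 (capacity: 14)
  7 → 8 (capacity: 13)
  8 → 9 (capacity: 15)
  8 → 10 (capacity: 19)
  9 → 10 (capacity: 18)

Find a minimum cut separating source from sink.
Min cut value = 19, edges: (0,1), (0,10)

Min cut value: 19
Partition: S = [0], T = [1, 2, 3, 4, 5, 6, 7, 8, 9, 10]
Cut edges: (0,1), (0,10)

By max-flow min-cut theorem, max flow = min cut = 19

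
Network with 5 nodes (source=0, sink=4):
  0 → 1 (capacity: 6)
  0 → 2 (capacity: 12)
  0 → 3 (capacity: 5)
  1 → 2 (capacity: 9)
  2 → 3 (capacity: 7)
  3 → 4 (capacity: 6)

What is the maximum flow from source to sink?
Maximum flow = 6

Max flow: 6

Flow assignment:
  0 → 1: 6/6
  1 → 2: 6/9
  2 → 3: 6/7
  3 → 4: 6/6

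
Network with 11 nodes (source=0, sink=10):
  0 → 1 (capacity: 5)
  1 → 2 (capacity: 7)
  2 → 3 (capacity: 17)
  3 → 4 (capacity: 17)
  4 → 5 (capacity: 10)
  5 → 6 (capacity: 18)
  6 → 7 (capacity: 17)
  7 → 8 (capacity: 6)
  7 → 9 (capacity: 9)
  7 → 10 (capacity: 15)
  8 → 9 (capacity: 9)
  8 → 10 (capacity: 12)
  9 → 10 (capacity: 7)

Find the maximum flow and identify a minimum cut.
Max flow = 5, Min cut edges: (0,1)

Maximum flow: 5
Minimum cut: (0,1)
Partition: S = [0], T = [1, 2, 3, 4, 5, 6, 7, 8, 9, 10]

Max-flow min-cut theorem verified: both equal 5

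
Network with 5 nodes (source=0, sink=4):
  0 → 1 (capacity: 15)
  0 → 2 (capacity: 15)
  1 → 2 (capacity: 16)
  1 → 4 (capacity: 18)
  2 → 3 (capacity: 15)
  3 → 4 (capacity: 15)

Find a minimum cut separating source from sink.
Min cut value = 30, edges: (0,1), (3,4)

Min cut value: 30
Partition: S = [0, 2, 3], T = [1, 4]
Cut edges: (0,1), (3,4)

By max-flow min-cut theorem, max flow = min cut = 30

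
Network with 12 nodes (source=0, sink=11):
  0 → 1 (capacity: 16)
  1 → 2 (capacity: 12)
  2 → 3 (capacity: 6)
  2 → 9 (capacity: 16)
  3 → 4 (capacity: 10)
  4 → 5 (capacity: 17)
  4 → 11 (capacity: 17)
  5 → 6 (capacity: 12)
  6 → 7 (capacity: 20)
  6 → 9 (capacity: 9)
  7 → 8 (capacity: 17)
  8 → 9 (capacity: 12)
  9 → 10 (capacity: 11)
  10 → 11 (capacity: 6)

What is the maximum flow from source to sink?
Maximum flow = 12

Max flow: 12

Flow assignment:
  0 → 1: 12/16
  1 → 2: 12/12
  2 → 3: 6/6
  2 → 9: 6/16
  3 → 4: 6/10
  4 → 11: 6/17
  9 → 10: 6/11
  10 → 11: 6/6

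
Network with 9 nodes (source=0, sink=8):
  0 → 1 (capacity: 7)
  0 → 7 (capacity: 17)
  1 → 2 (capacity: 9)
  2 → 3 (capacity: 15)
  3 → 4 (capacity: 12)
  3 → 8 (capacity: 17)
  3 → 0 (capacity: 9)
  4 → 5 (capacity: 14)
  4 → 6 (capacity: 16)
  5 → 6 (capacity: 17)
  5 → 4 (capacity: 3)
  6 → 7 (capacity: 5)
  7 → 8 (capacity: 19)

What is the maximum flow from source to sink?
Maximum flow = 24

Max flow: 24

Flow assignment:
  0 → 1: 7/7
  0 → 7: 17/17
  1 → 2: 7/9
  2 → 3: 7/15
  3 → 8: 7/17
  7 → 8: 17/19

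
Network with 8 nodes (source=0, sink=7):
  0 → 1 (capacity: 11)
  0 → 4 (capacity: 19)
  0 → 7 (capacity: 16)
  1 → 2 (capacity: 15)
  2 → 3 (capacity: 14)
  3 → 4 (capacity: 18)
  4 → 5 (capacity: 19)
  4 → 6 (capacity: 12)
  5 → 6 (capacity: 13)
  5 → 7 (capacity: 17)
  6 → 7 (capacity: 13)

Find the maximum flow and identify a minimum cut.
Max flow = 46, Min cut edges: (0,7), (5,7), (6,7)

Maximum flow: 46
Minimum cut: (0,7), (5,7), (6,7)
Partition: S = [0, 1, 2, 3, 4, 5, 6], T = [7]

Max-flow min-cut theorem verified: both equal 46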